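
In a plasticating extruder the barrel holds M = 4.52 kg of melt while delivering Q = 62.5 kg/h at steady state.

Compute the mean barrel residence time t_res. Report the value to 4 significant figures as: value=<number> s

value=260.4 s

Throughput in SI: Q_s = 62.5 kg/h ÷ 3600 s/h = 0.0173611 kg/s
t_res = M / Q_s = 4.52 ÷ 0.0173611 = 260.352 s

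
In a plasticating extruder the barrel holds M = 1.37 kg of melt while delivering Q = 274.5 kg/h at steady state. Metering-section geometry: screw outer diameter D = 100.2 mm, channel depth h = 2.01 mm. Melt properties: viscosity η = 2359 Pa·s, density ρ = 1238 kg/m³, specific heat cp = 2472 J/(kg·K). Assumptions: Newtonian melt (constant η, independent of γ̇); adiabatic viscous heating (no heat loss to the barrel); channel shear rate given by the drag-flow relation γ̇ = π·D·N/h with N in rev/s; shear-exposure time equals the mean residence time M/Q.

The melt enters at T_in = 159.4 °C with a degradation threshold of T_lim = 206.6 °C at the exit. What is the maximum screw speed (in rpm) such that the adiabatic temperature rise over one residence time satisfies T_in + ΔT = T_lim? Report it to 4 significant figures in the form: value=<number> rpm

value=22.37 rpm

Throughput in SI: Q_s = 274.5 kg/h ÷ 3600 s/h = 0.07625 kg/s
Mean residence time: t_res = M/Q_s = 1.37 kg / 0.07625 kg/s = 17.9672 s
Convert to metres: D = 0.1002 m, h = 0.00201 m
ΔT_a = T_lim − T_in = 206.6 °C − 159.4 °C = 47.2 K
γ̇_max² = ΔT_a·ρ·cp/(η·t_res) = 47.2·1238·2472/(2359·17.9672) = 3408.02 s⁻²
γ̇_max = √3408.02 = 58.3783 s⁻¹
N_max = γ̇_max h / (πD) = 58.3783·0.00201/(π·0.1002) = 0.37276 rev/s → ×60 = 22.3656 rpm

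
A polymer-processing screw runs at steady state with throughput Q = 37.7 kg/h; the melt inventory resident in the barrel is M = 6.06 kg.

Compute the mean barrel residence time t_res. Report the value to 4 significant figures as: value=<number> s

Q_s = Q / 3600 = 37.7 / 3600 = 0.0104722 kg/s
Mean residence time: t_res = M/Q_s = 6.06 kg / 0.0104722 kg/s = 578.674 s

value=578.7 s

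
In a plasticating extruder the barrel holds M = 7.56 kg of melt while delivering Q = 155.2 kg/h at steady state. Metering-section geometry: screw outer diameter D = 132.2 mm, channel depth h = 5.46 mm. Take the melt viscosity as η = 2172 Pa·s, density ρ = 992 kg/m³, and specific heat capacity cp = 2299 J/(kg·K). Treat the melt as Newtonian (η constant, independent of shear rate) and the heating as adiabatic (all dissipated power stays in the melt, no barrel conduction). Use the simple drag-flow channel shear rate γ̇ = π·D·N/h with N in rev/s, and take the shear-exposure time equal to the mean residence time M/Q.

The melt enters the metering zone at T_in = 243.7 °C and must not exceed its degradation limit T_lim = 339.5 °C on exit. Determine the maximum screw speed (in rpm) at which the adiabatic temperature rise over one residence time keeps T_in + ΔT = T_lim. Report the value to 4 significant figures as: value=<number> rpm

value=18.89 rpm

Throughput in SI: Q_s = 155.2 kg/h ÷ 3600 s/h = 0.0431111 kg/s
t_res = M / Q_s = 7.56 / 0.0431111 = 175.361 s
D = 132.2 mm = 0.1322 m;  h = 5.46 mm = 0.00546 m
ΔT_a = T_lim − T_in = 339.5 °C − 243.7 °C = 95.8 K
γ̇_max² = ΔT_a·ρ·cp / (η·t_res) = [95.8 × 992 × 2299] / [2172 × 175.361] = 573.619 s⁻²
γ̇_max = sqrt(573.619) = 23.9504 s⁻¹
N_max = γ̇_max h / (πD) = 23.9504·0.00546/(π·0.1322) = 0.314864 rev/s → ×60 = 18.8918 rpm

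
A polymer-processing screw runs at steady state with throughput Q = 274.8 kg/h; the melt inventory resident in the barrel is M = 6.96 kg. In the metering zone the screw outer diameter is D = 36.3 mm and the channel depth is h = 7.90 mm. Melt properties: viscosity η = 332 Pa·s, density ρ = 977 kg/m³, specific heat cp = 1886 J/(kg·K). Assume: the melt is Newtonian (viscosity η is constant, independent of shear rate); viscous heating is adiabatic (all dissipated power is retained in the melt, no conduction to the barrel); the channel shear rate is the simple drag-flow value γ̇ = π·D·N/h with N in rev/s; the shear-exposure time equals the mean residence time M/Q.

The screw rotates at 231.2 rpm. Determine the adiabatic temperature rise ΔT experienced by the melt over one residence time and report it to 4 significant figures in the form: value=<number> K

Q_s = Q / 3600 = 274.8 / 3600 = 0.0763333 kg/s
Mean residence time: t_res = M/Q_s = 6.96 kg / 0.0763333 kg/s = 91.179 s
Convert to SI: D = 0.0363 m, h = 0.0079 m, N = 231.2/60 = 3.85333 rev/s
γ̇ = π D N / h = (π)(0.0363)(3.85333) / 0.0079 = 55.6245 s⁻¹
ΔT = η·γ̇²·t_res/(ρ·cp) = [332 × 55.6245² × 91.179] / [977 × 1886] = 50.831 K

value=50.83 K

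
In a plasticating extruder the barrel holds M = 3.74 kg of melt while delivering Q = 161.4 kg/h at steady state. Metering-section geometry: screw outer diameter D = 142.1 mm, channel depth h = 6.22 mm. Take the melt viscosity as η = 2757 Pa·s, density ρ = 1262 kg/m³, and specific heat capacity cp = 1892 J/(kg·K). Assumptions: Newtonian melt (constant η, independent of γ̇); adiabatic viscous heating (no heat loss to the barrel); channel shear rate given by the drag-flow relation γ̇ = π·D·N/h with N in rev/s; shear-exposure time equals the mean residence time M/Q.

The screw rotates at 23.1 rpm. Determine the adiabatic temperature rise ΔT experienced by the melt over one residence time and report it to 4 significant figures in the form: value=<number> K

Convert throughput: Q = 161.4 kg/h = 161.4/3600 = 0.0448333 kg/s
t_res = M / Q_s = 3.74 / 0.0448333 = 83.4201 s
D = 142.1 mm = 0.1421 m;  h = 6.22 mm = 0.00622 m;  N = 23.1 rpm / 60 = 0.385 rev/s
γ̇ = π·D·N / h = π · 0.1421 · 0.385 / 0.00622 = 27.6321 s⁻¹
Adiabatic rise: ΔT = η γ̇² t_res / (ρ cp) = 2757·(27.6321)²·83.4201 / (1262·1892) = 73.5454 K

value=73.55 K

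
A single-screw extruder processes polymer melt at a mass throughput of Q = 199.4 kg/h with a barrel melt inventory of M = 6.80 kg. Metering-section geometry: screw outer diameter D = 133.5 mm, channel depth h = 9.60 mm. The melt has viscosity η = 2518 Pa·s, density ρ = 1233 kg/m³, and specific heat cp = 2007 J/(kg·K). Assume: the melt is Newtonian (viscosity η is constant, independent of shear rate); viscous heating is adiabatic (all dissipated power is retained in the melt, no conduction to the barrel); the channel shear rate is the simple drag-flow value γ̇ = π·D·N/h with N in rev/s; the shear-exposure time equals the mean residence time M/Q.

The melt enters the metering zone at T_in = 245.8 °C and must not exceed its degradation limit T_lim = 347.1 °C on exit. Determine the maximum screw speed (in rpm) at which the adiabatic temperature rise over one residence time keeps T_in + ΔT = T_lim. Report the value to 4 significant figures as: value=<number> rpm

Throughput in SI: Q_s = 199.4 kg/h ÷ 3600 s/h = 0.0553889 kg/s
Mean residence time: t_res = M/Q_s = 6.80 kg / 0.0553889 kg/s = 122.768 s
Geometry in SI: D = 133.5 mm → 0.1335 m, h = 9.60 mm → 0.0096 m
ΔT_a = T_lim − T_in = 347.1 − 245.8 = 101.3 K
Invert ΔT = ηγ̇²t_res/(ρcp) for γ̇: γ̇_max² = ΔT_a ρ cp / (η t_res) = 101.3·1233·2007 / (2518·122.768) = 810.92 s⁻²
γ̇_max = sqrt(810.92) = 28.4767 s⁻¹
N_max = γ̇_max h / (πD) = 28.4767·0.0096/(π·0.1335) = 0.651822 rev/s → ×60 = 39.1093 rpm

value=39.11 rpm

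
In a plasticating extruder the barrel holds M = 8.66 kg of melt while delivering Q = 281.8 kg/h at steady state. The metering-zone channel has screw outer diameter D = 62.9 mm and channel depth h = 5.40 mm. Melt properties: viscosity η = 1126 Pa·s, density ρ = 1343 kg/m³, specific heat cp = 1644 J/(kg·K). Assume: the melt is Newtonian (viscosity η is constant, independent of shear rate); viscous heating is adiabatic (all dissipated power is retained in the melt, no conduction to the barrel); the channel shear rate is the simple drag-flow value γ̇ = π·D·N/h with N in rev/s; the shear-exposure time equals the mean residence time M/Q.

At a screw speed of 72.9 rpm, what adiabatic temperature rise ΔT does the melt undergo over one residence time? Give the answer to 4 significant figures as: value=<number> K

value=111.5 K

Q_s = Q / 3600 = 281.8 / 3600 = 0.0782778 kg/s
Mean residence time: t_res = M/Q_s = 8.66 kg / 0.0782778 kg/s = 110.632 s
D = 62.9 mm = 0.0629 m;  h = 5.40 mm = 0.0054 m;  N = 72.9 rpm / 60 = 1.215 rev/s
γ̇ = π D N / h = (π)(0.0629)(1.215) / 0.0054 = 44.4614 s⁻¹
Adiabatic rise: ΔT = η γ̇² t_res / (ρ cp) = 1126·(44.4614)²·110.632 / (1343·1644) = 111.534 K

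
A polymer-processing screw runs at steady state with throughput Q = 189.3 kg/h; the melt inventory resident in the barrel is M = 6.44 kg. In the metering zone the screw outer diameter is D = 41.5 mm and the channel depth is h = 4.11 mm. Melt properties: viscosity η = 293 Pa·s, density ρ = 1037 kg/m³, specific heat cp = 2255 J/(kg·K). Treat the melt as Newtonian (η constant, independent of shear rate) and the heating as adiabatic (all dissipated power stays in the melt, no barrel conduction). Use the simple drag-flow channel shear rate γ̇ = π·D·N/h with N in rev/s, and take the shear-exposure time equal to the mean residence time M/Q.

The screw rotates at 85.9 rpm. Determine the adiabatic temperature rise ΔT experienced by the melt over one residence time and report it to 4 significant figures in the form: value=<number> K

Throughput in SI: Q_s = 189.3 kg/h ÷ 3600 s/h = 0.0525833 kg/s
t_res = M / Q_s = 6.44 / 0.0525833 = 122.472 s
Geometry in metres: D = 41.5 mm → 0.0415 m, h = 4.11 mm → 0.00411 m; screw speed N = 85.9 rpm = 1.43167 rev/s
γ̇ = π·D·N / h = π · 0.0415 · 1.43167 / 0.00411 = 45.4149 s⁻¹
Adiabatic rise: ΔT = η γ̇² t_res / (ρ cp) = 293·(45.4149)²·122.472 / (1037·2255) = 31.6502 K

value=31.65 K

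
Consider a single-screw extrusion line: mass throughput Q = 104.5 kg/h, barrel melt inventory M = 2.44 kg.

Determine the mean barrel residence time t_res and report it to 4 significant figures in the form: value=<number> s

value=84.06 s

Convert throughput: Q = 104.5 kg/h = 104.5/3600 = 0.0290278 kg/s
Mean residence time: t_res = M/Q_s = 2.44 kg / 0.0290278 kg/s = 84.0574 s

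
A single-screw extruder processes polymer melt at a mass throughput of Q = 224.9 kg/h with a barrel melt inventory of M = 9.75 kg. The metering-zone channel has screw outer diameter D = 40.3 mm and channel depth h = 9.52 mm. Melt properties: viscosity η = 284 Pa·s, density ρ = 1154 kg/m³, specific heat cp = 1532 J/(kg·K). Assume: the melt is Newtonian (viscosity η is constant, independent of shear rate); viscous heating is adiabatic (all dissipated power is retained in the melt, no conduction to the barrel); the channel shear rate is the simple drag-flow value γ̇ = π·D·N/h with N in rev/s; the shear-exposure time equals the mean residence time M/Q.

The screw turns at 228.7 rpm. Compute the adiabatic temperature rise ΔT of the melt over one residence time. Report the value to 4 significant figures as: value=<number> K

Q_s = Q / 3600 = 224.9 / 3600 = 0.0624722 kg/s
t_res = M / Q_s = 9.75 / 0.0624722 = 156.069 s
Geometry in metres: D = 40.3 mm → 0.0403 m, h = 9.52 mm → 0.00952 m; screw speed N = 228.7 rpm = 3.81167 rev/s
γ̇ = π·D·N / h = π · 0.0403 · 3.81167 / 0.00952 = 50.6912 s⁻¹
ΔT = η·γ̇²·t_res/(ρ·cp) = [284 × 50.6912² × 156.069] / [1154 × 1532] = 64.4224 K

value=64.42 K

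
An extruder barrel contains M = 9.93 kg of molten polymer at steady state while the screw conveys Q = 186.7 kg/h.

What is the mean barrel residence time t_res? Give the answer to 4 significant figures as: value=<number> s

value=191.5 s

Q_s = Q / 3600 = 186.7 / 3600 = 0.0518611 kg/s
t_res = M / Q_s = 9.93 ÷ 0.0518611 = 191.473 s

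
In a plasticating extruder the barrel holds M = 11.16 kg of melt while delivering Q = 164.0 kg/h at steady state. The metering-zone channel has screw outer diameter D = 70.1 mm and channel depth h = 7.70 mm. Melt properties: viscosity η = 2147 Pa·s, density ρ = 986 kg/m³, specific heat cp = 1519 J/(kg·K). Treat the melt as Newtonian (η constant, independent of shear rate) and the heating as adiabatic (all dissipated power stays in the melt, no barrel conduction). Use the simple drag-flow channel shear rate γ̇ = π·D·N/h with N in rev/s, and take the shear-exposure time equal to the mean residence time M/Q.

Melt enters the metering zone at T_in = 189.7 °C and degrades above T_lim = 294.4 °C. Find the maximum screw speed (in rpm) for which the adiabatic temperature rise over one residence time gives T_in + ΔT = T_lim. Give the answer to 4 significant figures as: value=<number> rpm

Q_s = Q / 3600 = 164.0 / 3600 = 0.0455556 kg/s
t_res = M / Q_s = 11.16 ÷ 0.0455556 = 244.976 s
Geometry in SI: D = 70.1 mm → 0.0701 m, h = 7.70 mm → 0.0077 m
ΔT_a = T_lim − T_in = 294.4 °C − 189.7 °C = 104.7 K
Invert ΔT = ηγ̇²t_res/(ρcp) for γ̇: γ̇_max² = ΔT_a ρ cp / (η t_res) = 104.7·986·1519 / (2147·244.976) = 298.144 s⁻²
γ̇_max = sqrt(298.144) = 17.2669 s⁻¹
Solve γ̇ = πDN/h for N: N_max = γ̇_max·h/(π·D) = 17.2669 × 0.0077 / (π × 0.0701) = 0.603721 rev/s = 36.2232 rpm

value=36.22 rpm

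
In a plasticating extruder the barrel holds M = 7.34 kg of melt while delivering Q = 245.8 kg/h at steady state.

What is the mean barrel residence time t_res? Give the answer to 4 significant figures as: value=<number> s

Convert throughput: Q = 245.8 kg/h = 245.8/3600 = 0.0682778 kg/s
t_res = M / Q_s = 7.34 / 0.0682778 = 107.502 s

value=107.5 s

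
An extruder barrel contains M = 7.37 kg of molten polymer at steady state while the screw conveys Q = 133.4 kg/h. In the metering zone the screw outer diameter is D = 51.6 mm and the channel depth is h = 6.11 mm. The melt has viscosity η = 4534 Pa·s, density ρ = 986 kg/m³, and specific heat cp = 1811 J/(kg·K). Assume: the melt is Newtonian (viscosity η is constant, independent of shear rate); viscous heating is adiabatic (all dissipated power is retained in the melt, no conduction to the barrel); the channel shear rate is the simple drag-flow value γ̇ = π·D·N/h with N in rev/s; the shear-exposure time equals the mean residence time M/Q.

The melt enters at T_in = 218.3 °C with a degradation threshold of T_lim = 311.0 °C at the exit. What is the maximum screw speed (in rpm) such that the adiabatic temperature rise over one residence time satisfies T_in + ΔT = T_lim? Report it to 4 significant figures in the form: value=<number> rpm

Throughput in SI: Q_s = 133.4 kg/h ÷ 3600 s/h = 0.0370556 kg/s
t_res = M / Q_s = 7.37 / 0.0370556 = 198.891 s
Convert to metres: D = 0.0516 m, h = 0.00611 m
ΔT_a = T_lim − T_in = 311.0 − 218.3 = 92.7 K
γ̇_max² = ΔT_a·ρ·cp / (η·t_res) = [92.7 × 986 × 1811] / [4534 × 198.891] = 183.561 s⁻²
γ̇_max = sqrt(183.561) = 13.5485 s⁻¹
N_max = γ̇_max·h / (π·D) = 13.5485 · 0.00611 / (π · 0.0516) = 0.510659 rev/s = 30.6396 rpm

value=30.64 rpm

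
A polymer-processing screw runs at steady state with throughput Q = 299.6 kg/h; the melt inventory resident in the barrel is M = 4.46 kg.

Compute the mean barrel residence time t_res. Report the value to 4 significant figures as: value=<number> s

value=53.59 s

Convert throughput: Q = 299.6 kg/h = 299.6/3600 = 0.0832222 kg/s
Mean residence time: t_res = M/Q_s = 4.46 kg / 0.0832222 kg/s = 53.5915 s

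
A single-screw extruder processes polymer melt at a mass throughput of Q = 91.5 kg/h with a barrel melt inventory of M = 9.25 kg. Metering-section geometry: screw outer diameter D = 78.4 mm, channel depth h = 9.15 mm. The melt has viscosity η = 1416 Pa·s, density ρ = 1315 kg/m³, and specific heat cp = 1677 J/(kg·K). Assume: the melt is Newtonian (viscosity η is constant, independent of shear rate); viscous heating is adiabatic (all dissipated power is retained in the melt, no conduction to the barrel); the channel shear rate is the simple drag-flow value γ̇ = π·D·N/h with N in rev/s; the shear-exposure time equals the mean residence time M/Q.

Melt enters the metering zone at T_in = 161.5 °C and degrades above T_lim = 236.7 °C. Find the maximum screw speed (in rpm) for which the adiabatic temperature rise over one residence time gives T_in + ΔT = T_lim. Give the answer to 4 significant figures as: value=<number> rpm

Convert throughput: Q = 91.5 kg/h = 91.5/3600 = 0.0254167 kg/s
t_res = M / Q_s = 9.25 ÷ 0.0254167 = 363.934 s
D = 78.4 mm = 0.0784 m;  h = 9.15 mm = 0.00915 m
ΔT_a = T_lim − T_in = 236.7 − 161.5 = 75.2 K
Invert ΔT = ηγ̇²t_res/(ρcp) for γ̇: γ̇_max² = ΔT_a ρ cp / (η t_res) = 75.2·1315·1677 / (1416·363.934) = 321.803 s⁻²
γ̇_max = √321.803 = 17.9389 s⁻¹
N_max = γ̇_max h / (πD) = 17.9389·0.00915/(π·0.0784) = 0.666423 rev/s → ×60 = 39.9854 rpm

value=39.99 rpm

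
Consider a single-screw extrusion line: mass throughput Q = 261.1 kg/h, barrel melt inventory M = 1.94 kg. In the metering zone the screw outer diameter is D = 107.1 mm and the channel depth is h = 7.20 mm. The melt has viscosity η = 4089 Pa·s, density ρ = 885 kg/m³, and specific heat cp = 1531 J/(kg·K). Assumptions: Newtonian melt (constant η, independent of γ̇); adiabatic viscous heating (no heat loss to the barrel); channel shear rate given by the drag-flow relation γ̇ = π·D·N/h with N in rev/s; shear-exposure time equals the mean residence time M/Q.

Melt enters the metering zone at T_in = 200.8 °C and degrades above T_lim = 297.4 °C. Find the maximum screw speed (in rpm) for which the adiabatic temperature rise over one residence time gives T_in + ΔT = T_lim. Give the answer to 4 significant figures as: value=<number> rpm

Convert throughput: Q = 261.1 kg/h = 261.1/3600 = 0.0725278 kg/s
t_res = M / Q_s = 1.94 ÷ 0.0725278 = 26.7484 s
D = 107.1 mm = 0.1071 m;  h = 7.20 mm = 0.0072 m
ΔT_a = T_lim − T_in = 297.4 − 200.8 = 96.6 K
γ̇_max² = ΔT_a·ρ·cp / (η·t_res) = [96.6 × 885 × 1531] / [4089 × 26.7484] = 1196.69 s⁻²
Take the square root: γ̇_max = √(1196.69) = 34.5932 s⁻¹
N_max = γ̇_max·h / (π·D) = 34.5932 · 0.0072 / (π · 0.1071) = 0.740259 rev/s = 44.4155 rpm

value=44.42 rpm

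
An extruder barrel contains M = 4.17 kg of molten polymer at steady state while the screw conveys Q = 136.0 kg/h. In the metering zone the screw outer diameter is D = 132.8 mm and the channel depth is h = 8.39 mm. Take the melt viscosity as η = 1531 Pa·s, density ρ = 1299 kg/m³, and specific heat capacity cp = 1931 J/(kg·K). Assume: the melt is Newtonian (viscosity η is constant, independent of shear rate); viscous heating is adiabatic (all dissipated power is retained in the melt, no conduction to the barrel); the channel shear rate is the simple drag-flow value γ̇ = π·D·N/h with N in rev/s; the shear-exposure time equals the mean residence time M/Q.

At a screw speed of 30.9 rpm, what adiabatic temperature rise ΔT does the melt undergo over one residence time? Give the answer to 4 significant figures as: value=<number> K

Q_s = Q / 3600 = 136.0 / 3600 = 0.0377778 kg/s
t_res = M / Q_s = 4.17 ÷ 0.0377778 = 110.382 s
Convert to SI: D = 0.1328 m, h = 0.00839 m, N = 30.9/60 = 0.515 rev/s
γ̇ = π·D·N / h = π · 0.1328 · 0.515 / 0.00839 = 25.609 s⁻¹
ΔT = η·γ̇²·t_res/(ρ·cp) = [1531 × 25.609² × 110.382] / [1299 × 1931] = 44.1845 K

value=44.18 K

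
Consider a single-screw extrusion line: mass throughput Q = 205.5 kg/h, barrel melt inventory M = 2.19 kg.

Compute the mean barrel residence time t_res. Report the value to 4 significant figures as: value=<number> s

value=38.36 s

Throughput in SI: Q_s = 205.5 kg/h ÷ 3600 s/h = 0.0570833 kg/s
t_res = M / Q_s = 2.19 / 0.0570833 = 38.365 s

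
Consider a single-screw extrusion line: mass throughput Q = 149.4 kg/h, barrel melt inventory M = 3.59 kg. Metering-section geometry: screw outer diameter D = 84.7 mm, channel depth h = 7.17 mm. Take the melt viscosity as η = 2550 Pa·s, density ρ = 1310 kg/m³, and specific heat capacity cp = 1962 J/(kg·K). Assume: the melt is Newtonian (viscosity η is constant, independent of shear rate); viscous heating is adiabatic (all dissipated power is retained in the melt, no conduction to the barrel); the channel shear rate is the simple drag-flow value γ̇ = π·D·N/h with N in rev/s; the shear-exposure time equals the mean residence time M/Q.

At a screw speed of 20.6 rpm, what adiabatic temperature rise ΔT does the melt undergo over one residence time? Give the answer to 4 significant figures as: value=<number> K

Q_s = Q / 3600 = 149.4 / 3600 = 0.0415 kg/s
t_res = M / Q_s = 3.59 / 0.0415 = 86.506 s
D = 84.7 mm = 0.0847 m;  h = 7.17 mm = 0.00717 m;  N = 20.6 rpm / 60 = 0.343333 rev/s
Shear rate: γ̇ = πDN/h = π·0.0847·0.343333/0.00717 = 12.7418 s⁻¹
ΔT = η·γ̇²·t_res / (ρ·cp) = 2550 · (12.7418)² · 86.506 / (1310 · 1962) = 13.934 K

value=13.93 K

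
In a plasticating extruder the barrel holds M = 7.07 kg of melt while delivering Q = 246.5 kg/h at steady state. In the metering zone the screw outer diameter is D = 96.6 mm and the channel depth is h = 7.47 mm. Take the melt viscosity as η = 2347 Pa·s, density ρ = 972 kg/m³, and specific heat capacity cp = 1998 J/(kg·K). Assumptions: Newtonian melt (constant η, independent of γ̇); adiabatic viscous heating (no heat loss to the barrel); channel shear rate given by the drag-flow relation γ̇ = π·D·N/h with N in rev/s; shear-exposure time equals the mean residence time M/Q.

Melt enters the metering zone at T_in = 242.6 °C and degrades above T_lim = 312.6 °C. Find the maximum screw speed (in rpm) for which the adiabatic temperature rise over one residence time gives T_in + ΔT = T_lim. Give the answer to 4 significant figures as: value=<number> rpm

Throughput in SI: Q_s = 246.5 kg/h ÷ 3600 s/h = 0.0684722 kg/s
t_res = M / Q_s = 7.07 / 0.0684722 = 103.254 s
D = 96.6 mm = 0.0966 m;  h = 7.47 mm = 0.00747 m
ΔT_a = T_lim − T_in = 312.6 − 242.6 = 70 K
γ̇_max² = ΔT_a·ρ·cp/(η·t_res) = 70·972·1998/(2347·103.254) = 560.973 s⁻²
Take the square root: γ̇_max = √(560.973) = 23.6849 s⁻¹
N_max = γ̇_max h / (πD) = 23.6849·0.00747/(π·0.0966) = 0.582994 rev/s → ×60 = 34.9797 rpm

value=34.98 rpm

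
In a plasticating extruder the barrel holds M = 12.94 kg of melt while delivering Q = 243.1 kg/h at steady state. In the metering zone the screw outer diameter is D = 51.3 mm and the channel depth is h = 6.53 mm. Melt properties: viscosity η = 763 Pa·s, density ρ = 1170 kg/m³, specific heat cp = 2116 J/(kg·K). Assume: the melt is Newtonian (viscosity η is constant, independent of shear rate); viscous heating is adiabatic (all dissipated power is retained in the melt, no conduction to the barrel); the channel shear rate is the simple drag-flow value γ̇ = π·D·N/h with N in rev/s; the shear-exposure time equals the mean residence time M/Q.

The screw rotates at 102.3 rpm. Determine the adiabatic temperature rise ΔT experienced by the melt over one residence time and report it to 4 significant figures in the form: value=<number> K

value=104.6 K

Throughput in SI: Q_s = 243.1 kg/h ÷ 3600 s/h = 0.0675278 kg/s
t_res = M / Q_s = 12.94 ÷ 0.0675278 = 191.625 s
Convert to SI: D = 0.0513 m, h = 0.00653 m, N = 102.3/60 = 1.705 rev/s
γ̇ = π·D·N / h = π · 0.0513 · 1.705 / 0.00653 = 42.0803 s⁻¹
ΔT = η·γ̇²·t_res/(ρ·cp) = [763 × 42.0803² × 191.625] / [1170 × 2116] = 104.576 K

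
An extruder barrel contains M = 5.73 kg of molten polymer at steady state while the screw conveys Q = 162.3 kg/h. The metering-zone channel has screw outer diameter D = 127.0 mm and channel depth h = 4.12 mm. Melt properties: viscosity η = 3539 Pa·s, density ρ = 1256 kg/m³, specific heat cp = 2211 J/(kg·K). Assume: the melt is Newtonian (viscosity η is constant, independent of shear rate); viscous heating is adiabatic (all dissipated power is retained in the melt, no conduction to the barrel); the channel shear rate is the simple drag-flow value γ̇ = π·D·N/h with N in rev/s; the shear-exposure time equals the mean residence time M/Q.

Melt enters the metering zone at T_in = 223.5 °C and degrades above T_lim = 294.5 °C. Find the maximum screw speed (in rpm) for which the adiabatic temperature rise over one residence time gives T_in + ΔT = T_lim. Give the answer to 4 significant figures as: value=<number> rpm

value=12.97 rpm

Throughput in SI: Q_s = 162.3 kg/h ÷ 3600 s/h = 0.0450833 kg/s
Mean residence time: t_res = M/Q_s = 5.73 kg / 0.0450833 kg/s = 127.098 s
D = 127.0 mm = 0.127 m;  h = 4.12 mm = 0.00412 m
ΔT_a = T_lim − T_in = 294.5 °C − 223.5 °C = 71 K
γ̇_max² = ΔT_a·ρ·cp/(η·t_res) = 71·1256·2211/(3539·127.098) = 438.347 s⁻²
γ̇_max = sqrt(438.347) = 20.9367 s⁻¹
N_max = γ̇_max h / (πD) = 20.9367·0.00412/(π·0.127) = 0.216198 rev/s → ×60 = 12.9719 rpm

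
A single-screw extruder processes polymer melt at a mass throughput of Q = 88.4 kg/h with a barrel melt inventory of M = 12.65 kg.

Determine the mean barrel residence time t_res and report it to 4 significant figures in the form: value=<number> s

value=515.2 s

Convert throughput: Q = 88.4 kg/h = 88.4/3600 = 0.0245556 kg/s
t_res = M / Q_s = 12.65 / 0.0245556 = 515.158 s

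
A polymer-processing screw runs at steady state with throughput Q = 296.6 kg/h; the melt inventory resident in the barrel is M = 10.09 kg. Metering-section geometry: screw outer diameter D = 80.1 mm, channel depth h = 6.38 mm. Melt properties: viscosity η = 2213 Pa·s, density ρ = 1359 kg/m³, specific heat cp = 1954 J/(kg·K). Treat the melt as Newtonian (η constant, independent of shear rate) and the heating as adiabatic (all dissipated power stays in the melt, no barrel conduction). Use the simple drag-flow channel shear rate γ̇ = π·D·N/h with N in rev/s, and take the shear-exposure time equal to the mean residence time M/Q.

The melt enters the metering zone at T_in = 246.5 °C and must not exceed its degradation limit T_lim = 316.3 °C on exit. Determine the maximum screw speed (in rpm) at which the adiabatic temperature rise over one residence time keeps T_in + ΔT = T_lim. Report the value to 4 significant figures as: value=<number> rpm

value=39.78 rpm

Throughput in SI: Q_s = 296.6 kg/h ÷ 3600 s/h = 0.0823889 kg/s
t_res = M / Q_s = 10.09 ÷ 0.0823889 = 122.468 s
Geometry in SI: D = 80.1 mm → 0.0801 m, h = 6.38 mm → 0.00638 m
ΔT_a = T_lim − T_in = 316.3 °C − 246.5 °C = 69.8 K
Invert ΔT = ηγ̇²t_res/(ρcp) for γ̇: γ̇_max² = ΔT_a ρ cp / (η t_res) = 69.8·1359·1954 / (2213·122.468) = 683.905 s⁻²
Take the square root: γ̇_max = √(683.905) = 26.1516 s⁻¹
N_max = γ̇_max h / (πD) = 26.1516·0.00638/(π·0.0801) = 0.663034 rev/s → ×60 = 39.7821 rpm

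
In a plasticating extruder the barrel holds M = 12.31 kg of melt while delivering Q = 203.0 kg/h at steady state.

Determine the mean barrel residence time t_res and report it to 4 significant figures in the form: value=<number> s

Convert throughput: Q = 203.0 kg/h = 203.0/3600 = 0.0563889 kg/s
t_res = M / Q_s = 12.31 ÷ 0.0563889 = 218.305 s

value=218.3 s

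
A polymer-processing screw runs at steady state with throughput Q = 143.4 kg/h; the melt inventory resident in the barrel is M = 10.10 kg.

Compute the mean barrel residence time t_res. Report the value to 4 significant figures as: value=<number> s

Convert throughput: Q = 143.4 kg/h = 143.4/3600 = 0.0398333 kg/s
Mean residence time: t_res = M/Q_s = 10.10 kg / 0.0398333 kg/s = 253.556 s

value=253.6 s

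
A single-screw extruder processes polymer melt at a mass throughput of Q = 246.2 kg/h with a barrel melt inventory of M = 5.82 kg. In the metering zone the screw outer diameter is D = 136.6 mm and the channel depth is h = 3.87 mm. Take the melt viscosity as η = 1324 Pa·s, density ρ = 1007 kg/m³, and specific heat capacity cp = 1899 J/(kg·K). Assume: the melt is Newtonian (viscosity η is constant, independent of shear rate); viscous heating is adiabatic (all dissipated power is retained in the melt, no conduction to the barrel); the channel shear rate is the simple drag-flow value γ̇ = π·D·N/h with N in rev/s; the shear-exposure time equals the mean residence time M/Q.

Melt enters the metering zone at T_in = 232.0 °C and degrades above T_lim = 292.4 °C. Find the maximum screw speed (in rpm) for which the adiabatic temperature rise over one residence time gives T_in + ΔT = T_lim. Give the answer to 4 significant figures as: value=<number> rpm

Throughput in SI: Q_s = 246.2 kg/h ÷ 3600 s/h = 0.0683889 kg/s
Mean residence time: t_res = M/Q_s = 5.82 kg / 0.0683889 kg/s = 85.1015 s
D = 136.6 mm = 0.1366 m;  h = 3.87 mm = 0.00387 m
ΔT_a = T_lim − T_in = 292.4 °C − 232.0 °C = 60.4 K
Invert ΔT = ηγ̇²t_res/(ρcp) for γ̇: γ̇_max² = ΔT_a ρ cp / (η t_res) = 60.4·1007·1899 / (1324·85.1015) = 1025.1 s⁻²
γ̇_max = sqrt(1025.1) = 32.0172 s⁻¹
Solve γ̇ = πDN/h for N: N_max = γ̇_max·h/(π·D) = 32.0172 × 0.00387 / (π × 0.1366) = 0.288731 rev/s = 17.3239 rpm

value=17.32 rpm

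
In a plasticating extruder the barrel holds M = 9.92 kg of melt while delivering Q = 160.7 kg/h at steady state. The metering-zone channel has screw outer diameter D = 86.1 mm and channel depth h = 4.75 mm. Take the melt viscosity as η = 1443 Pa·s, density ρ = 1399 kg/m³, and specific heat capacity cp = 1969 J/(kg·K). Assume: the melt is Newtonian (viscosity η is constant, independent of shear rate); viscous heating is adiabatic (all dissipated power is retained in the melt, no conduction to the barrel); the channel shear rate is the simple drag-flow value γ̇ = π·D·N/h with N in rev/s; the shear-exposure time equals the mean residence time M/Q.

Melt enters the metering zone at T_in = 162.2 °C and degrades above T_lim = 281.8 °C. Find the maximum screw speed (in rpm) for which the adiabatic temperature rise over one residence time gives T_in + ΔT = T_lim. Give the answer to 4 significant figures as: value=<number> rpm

value=33.77 rpm

Q_s = Q / 3600 = 160.7 / 3600 = 0.0446389 kg/s
Mean residence time: t_res = M/Q_s = 9.92 kg / 0.0446389 kg/s = 222.228 s
Geometry in SI: D = 86.1 mm → 0.0861 m, h = 4.75 mm → 0.00475 m
ΔT_a = T_lim − T_in = 281.8 °C − 162.2 °C = 119.6 K
γ̇_max² = ΔT_a·ρ·cp/(η·t_res) = 119.6·1399·1969/(1443·222.228) = 1027.38 s⁻²
γ̇_max = sqrt(1027.38) = 32.0527 s⁻¹
Solve γ̇ = πDN/h for N: N_max = γ̇_max·h/(π·D) = 32.0527 × 0.00475 / (π × 0.0861) = 0.562867 rev/s = 33.772 rpm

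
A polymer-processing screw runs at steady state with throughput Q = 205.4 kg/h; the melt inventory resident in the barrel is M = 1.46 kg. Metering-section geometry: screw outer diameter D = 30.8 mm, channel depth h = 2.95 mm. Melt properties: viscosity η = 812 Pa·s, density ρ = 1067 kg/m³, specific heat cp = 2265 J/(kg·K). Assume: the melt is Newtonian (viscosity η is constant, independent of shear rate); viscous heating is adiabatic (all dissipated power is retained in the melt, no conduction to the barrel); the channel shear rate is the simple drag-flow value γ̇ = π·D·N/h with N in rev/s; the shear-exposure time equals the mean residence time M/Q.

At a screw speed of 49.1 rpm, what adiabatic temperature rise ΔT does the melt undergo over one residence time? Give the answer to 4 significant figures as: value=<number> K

value=6.194 K

Q_s = Q / 3600 = 205.4 / 3600 = 0.0570556 kg/s
Mean residence time: t_res = M/Q_s = 1.46 kg / 0.0570556 kg/s = 25.5891 s
Geometry in metres: D = 30.8 mm → 0.0308 m, h = 2.95 mm → 0.00295 m; screw speed N = 49.1 rpm = 0.818333 rev/s
Shear rate: γ̇ = πDN/h = π·0.0308·0.818333/0.00295 = 26.8416 s⁻¹
Adiabatic rise: ΔT = η γ̇² t_res / (ρ cp) = 812·(26.8416)²·25.5891 / (1067·2265) = 6.19435 K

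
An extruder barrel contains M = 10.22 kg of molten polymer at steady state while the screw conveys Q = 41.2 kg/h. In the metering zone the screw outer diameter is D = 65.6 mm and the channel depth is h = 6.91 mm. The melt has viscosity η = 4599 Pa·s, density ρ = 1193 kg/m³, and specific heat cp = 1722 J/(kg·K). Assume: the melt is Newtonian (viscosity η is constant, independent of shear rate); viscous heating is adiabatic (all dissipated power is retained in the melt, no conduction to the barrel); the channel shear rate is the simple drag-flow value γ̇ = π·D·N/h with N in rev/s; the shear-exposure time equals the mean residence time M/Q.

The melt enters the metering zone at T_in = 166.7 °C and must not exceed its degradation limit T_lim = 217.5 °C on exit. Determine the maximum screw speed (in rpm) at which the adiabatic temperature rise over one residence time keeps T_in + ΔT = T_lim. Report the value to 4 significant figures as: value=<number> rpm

Q_s = Q / 3600 = 41.2 / 3600 = 0.0114444 kg/s
Mean residence time: t_res = M/Q_s = 10.22 kg / 0.0114444 kg/s = 893.01 s
Convert to metres: D = 0.0656 m, h = 0.00691 m
ΔT_a = T_lim − T_in = 217.5 °C − 166.7 °C = 50.8 K
Invert ΔT = ηγ̇²t_res/(ρcp) for γ̇: γ̇_max² = ΔT_a ρ cp / (η t_res) = 50.8·1193·1722 / (4599·893.01) = 25.4108 s⁻²
γ̇_max = √25.4108 = 5.04091 s⁻¹
Solve γ̇ = πDN/h for N: N_max = γ̇_max·h/(π·D) = 5.04091 × 0.00691 / (π × 0.0656) = 0.169018 rev/s = 10.1411 rpm

value=10.14 rpm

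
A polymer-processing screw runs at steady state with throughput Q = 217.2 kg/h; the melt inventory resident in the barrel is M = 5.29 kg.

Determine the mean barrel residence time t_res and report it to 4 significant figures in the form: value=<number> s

Throughput in SI: Q_s = 217.2 kg/h ÷ 3600 s/h = 0.0603333 kg/s
t_res = M / Q_s = 5.29 / 0.0603333 = 87.6796 s

value=87.68 s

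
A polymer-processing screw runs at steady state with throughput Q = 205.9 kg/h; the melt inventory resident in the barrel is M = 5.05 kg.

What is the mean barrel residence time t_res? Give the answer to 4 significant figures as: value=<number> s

Throughput in SI: Q_s = 205.9 kg/h ÷ 3600 s/h = 0.0571944 kg/s
t_res = M / Q_s = 5.05 / 0.0571944 = 88.2953 s

value=88.30 s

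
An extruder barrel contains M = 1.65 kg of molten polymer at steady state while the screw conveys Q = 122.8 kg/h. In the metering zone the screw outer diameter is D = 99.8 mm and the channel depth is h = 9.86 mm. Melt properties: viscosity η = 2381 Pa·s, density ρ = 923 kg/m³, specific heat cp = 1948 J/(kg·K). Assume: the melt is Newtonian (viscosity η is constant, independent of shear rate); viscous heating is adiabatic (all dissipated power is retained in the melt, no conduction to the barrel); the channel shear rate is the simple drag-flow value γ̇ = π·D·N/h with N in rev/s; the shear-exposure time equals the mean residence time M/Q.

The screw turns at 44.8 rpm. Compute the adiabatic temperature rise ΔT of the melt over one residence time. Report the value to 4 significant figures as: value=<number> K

Throughput in SI: Q_s = 122.8 kg/h ÷ 3600 s/h = 0.0341111 kg/s
Mean residence time: t_res = M/Q_s = 1.65 kg / 0.0341111 kg/s = 48.3713 s
Geometry in metres: D = 99.8 mm → 0.0998 m, h = 9.86 mm → 0.00986 m; screw speed N = 44.8 rpm = 0.746667 rev/s
Shear rate: γ̇ = πDN/h = π·0.0998·0.746667/0.00986 = 23.7427 s⁻¹
ΔT = η·γ̇²·t_res / (ρ·cp) = 2381 · (23.7427)² · 48.3713 / (923 · 1948) = 36.1092 K

value=36.11 K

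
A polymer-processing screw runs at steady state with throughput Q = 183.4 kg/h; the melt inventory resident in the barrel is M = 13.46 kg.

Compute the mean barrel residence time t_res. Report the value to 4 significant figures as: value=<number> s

Throughput in SI: Q_s = 183.4 kg/h ÷ 3600 s/h = 0.0509444 kg/s
t_res = M / Q_s = 13.46 / 0.0509444 = 264.209 s

value=264.2 s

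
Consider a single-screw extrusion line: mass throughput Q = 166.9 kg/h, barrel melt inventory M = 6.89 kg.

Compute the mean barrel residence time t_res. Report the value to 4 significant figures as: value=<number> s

value=148.6 s

Throughput in SI: Q_s = 166.9 kg/h ÷ 3600 s/h = 0.0463611 kg/s
t_res = M / Q_s = 6.89 / 0.0463611 = 148.616 s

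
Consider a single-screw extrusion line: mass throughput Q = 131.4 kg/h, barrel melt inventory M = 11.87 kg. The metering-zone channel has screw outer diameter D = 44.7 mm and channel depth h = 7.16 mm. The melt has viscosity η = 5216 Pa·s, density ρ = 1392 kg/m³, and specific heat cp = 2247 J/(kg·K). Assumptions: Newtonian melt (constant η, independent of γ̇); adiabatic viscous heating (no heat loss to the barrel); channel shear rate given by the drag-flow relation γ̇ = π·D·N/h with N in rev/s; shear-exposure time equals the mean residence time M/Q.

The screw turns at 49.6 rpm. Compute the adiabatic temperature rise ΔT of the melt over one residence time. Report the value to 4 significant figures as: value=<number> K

Convert throughput: Q = 131.4 kg/h = 131.4/3600 = 0.0365 kg/s
Mean residence time: t_res = M/Q_s = 11.87 kg / 0.0365 kg/s = 325.205 s
Geometry in metres: D = 44.7 mm → 0.0447 m, h = 7.16 mm → 0.00716 m; screw speed N = 49.6 rpm = 0.826667 rev/s
γ̇ = π·D·N / h = π · 0.0447 · 0.826667 / 0.00716 = 16.2134 s⁻¹
Adiabatic rise: ΔT = η γ̇² t_res / (ρ cp) = 5216·(16.2134)²·325.205 / (1392·2247) = 142.562 K

value=142.6 K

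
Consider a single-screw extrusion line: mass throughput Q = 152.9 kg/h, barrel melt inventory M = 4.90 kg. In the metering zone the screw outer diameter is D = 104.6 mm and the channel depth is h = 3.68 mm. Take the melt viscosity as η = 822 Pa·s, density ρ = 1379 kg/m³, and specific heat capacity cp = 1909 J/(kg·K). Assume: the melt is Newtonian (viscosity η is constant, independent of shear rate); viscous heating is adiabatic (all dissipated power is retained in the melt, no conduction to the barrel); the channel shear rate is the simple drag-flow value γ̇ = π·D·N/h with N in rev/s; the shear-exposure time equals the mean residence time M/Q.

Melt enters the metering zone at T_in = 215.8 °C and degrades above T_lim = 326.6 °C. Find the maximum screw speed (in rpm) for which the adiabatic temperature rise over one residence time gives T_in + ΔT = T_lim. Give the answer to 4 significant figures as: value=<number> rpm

Q_s = Q / 3600 = 152.9 / 3600 = 0.0424722 kg/s
t_res = M / Q_s = 4.90 / 0.0424722 = 115.37 s
D = 104.6 mm = 0.1046 m;  h = 3.68 mm = 0.00368 m
Allowable rise: ΔT_a = T_lim − T_in = 326.6 − 215.8 = 110.8 K
γ̇_max² = ΔT_a·ρ·cp/(η·t_res) = 110.8·1379·1909/(822·115.37) = 3075.72 s⁻²
γ̇_max = √3075.72 = 55.4592 s⁻¹
Solve γ̇ = πDN/h for N: N_max = γ̇_max·h/(π·D) = 55.4592 × 0.00368 / (π × 0.1046) = 0.621069 rev/s = 37.2641 rpm

value=37.26 rpm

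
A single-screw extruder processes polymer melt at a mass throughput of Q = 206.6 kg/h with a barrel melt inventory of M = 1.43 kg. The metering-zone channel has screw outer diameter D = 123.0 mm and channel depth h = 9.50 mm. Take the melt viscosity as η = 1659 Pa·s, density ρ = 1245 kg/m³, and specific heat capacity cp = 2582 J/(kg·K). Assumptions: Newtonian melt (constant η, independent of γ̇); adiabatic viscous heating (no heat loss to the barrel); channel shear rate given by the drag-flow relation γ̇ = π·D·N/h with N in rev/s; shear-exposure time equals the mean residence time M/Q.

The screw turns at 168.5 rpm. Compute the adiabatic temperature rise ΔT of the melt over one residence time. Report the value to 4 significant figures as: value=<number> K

Throughput in SI: Q_s = 206.6 kg/h ÷ 3600 s/h = 0.0573889 kg/s
t_res = M / Q_s = 1.43 ÷ 0.0573889 = 24.9177 s
Geometry in metres: D = 123.0 mm → 0.123 m, h = 9.50 mm → 0.0095 m; screw speed N = 168.5 rpm = 2.80833 rev/s
Shear rate: γ̇ = πDN/h = π·0.123·2.80833/0.0095 = 114.23 s⁻¹
ΔT = η·γ̇²·t_res / (ρ·cp) = 1659 · (114.23)² · 24.9177 / (1245 · 2582) = 167.799 K

value=167.8 K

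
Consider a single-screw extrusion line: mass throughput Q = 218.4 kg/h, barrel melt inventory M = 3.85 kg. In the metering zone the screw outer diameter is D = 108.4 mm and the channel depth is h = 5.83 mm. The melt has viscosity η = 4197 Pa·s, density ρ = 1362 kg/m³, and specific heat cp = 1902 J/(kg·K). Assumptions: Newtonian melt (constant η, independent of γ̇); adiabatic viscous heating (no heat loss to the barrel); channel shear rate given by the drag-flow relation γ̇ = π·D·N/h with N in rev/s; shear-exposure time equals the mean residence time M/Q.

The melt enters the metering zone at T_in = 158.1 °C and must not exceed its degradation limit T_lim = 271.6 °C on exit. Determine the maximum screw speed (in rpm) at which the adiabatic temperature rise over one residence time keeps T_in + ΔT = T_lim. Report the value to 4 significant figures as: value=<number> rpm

value=34.13 rpm

Q_s = Q / 3600 = 218.4 / 3600 = 0.0606667 kg/s
t_res = M / Q_s = 3.85 / 0.0606667 = 63.4615 s
Geometry in SI: D = 108.4 mm → 0.1084 m, h = 5.83 mm → 0.00583 m
Allowable rise: ΔT_a = T_lim − T_in = 271.6 − 158.1 = 113.5 K
γ̇_max² = ΔT_a·ρ·cp/(η·t_res) = 113.5·1362·1902/(4197·63.4615) = 1103.91 s⁻²
γ̇_max = sqrt(1103.91) = 33.2252 s⁻¹
Solve γ̇ = πDN/h for N: N_max = γ̇_max·h/(π·D) = 33.2252 × 0.00583 / (π × 0.1084) = 0.568796 rev/s = 34.1277 rpm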